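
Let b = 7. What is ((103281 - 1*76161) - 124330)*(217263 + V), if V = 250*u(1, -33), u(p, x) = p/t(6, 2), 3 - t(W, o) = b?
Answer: -21114060605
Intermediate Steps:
t(W, o) = -4 (t(W, o) = 3 - 1*7 = 3 - 7 = -4)
u(p, x) = -p/4 (u(p, x) = p/(-4) = p*(-¼) = -p/4)
V = -125/2 (V = 250*(-¼*1) = 250*(-¼) = -125/2 ≈ -62.500)
((103281 - 1*76161) - 124330)*(217263 + V) = ((103281 - 1*76161) - 124330)*(217263 - 125/2) = ((103281 - 76161) - 124330)*(434401/2) = (27120 - 124330)*(434401/2) = -97210*434401/2 = -21114060605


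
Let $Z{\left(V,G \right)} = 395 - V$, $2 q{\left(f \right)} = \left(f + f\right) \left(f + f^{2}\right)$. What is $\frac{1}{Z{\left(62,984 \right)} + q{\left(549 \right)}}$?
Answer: $\frac{1}{165770883} \approx 6.0324 \cdot 10^{-9}$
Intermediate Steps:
$q{\left(f \right)} = f \left(f + f^{2}\right)$ ($q{\left(f \right)} = \frac{\left(f + f\right) \left(f + f^{2}\right)}{2} = \frac{2 f \left(f + f^{2}\right)}{2} = f \left(f + f^{2}\right)$)
$\frac{1}{Z{\left(62,984 \right)} + q{\left(549 \right)}} = \frac{1}{\left(395 - 62\right) + 549^{2} \left(1 + 549\right)} = \frac{1}{\left(395 - 62\right) + 301401 \cdot 550} = \frac{1}{333 + 165770550} = \frac{1}{165770883}$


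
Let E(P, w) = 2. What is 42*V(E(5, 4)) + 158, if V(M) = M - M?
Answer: 158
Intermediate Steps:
V(M) = 0
42*V(E(5, 4)) + 158 = 42*0 + 158 = 0 + 158 = 158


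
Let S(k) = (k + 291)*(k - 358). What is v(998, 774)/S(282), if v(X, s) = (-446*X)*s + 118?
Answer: 172256737/21774 ≈ 7911.1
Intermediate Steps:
v(X, s) = 118 - 446*X*s (v(X, s) = -446*X*s + 118 = 118 - 446*X*s)
S(k) = (-358 + k)*(291 + k) (S(k) = (291 + k)*(-358 + k) = (-358 + k)*(291 + k))
v(998, 774)/S(282) = (118 - 446*998*774)/(-104178 + 282² - 67*282) = (118 - 344513592)/(-104178 + 79524 - 18894) = -344513474/(-43548) = -344513474*(-1/43548) = 172256737/21774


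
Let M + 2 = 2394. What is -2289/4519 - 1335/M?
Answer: -11508153/10809448 ≈ -1.0646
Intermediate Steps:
M = 2392 (M = -2 + 2394 = 2392)
-2289/4519 - 1335/M = -2289/4519 - 1335/2392 = -11508153/10809448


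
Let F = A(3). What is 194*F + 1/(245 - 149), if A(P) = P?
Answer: 55873/96 ≈ 582.01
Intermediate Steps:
F = 3
194*F + 1/(245 - 149) = 194*3 + 1/(245 - 149) = 582 + 1/96 = 55873/96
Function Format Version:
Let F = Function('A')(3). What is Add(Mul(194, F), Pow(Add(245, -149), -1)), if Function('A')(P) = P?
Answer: Rational(55873, 96) ≈ 582.01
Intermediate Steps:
F = 3
Add(Mul(194, F), Pow(Add(245, -149), -1)) = Add(Mul(194, 3), Pow(Add(245, -149), -1)) = Add(582, Pow(96, -1)) = Add(582, Rational(1, 96)) = Rational(55873, 96)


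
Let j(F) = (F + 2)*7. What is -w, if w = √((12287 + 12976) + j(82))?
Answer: -√25851 ≈ -160.78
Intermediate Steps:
j(F) = 14 + 7*F (j(F) = (2 + F)*7 = 14 + 7*F)
w = √25851 (w = √((12287 + 12976) + (14 + 7*82)) = √(25263 + (14 + 574)) = √(25263 + 588) = √25851 ≈ 160.78)
-w = -√25851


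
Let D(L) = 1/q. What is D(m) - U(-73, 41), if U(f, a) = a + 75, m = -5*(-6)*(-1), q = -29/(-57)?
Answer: -3307/29 ≈ -114.03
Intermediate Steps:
q = 29/57 (q = -29*(-1/57) = 29/57 ≈ 0.50877)
m = -30 (m = 30*(-1) = -30)
U(f, a) = 75 + a
D(L) = 57/29 (D(L) = 1/(29/57) = 57/29)
D(m) - U(-73, 41) = 57/29 - (75 + 41) = 57/29 - 1*116 = 57/29 - 116 = -3307/29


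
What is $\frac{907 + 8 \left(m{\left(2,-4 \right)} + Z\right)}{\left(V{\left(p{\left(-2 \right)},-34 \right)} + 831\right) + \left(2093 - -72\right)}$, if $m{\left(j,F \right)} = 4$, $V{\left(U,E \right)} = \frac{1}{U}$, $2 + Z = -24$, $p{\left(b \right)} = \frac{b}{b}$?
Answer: $\frac{731}{2997} \approx 0.24391$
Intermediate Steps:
$p{\left(b \right)} = 1$
$Z = -26$ ($Z = -2 - 24 = -26$)
$\frac{907 + 8 \left(m{\left(2,-4 \right)} + Z\right)}{\left(V{\left(p{\left(-2 \right)},-34 \right)} + 831\right) + \left(2093 - -72\right)} = \frac{907 + 8 \left(4 - 26\right)}{\left(1^{-1} + 831\right) + \left(2093 - -72\right)} = \frac{907 + 8 \left(-22\right)}{\left(1 + 831\right) + \left(2093 + 72\right)} = \frac{907 - 176}{832 + 2165} = \frac{731}{2997}$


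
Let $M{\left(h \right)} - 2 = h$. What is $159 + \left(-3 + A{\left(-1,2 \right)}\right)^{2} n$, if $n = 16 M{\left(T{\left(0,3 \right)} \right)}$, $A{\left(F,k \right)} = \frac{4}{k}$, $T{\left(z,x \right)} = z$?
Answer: $191$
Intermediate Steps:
$M{\left(h \right)} = 2 + h$
$n = 32$ ($n = 16 \left(2 + 0\right) = 16 \cdot 2 = 32$)
$159 + \left(-3 + A{\left(-1,2 \right)}\right)^{2} n = 159 + \left(-3 + \frac{4}{2}\right)^{2} \cdot 32 = 159 + \left(-3 + 4 \cdot \frac{1}{2}\right)^{2} \cdot 32 = 159 + \left(-3 + 2\right)^{2} \cdot 32 = 159 + \left(-1\right)^{2} \cdot 32 = 159 + 1 \cdot 32 = 159 + 32 = 191$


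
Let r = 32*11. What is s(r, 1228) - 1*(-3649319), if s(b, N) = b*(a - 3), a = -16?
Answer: 3642631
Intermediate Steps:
r = 352
s(b, N) = -19*b (s(b, N) = b*(-16 - 3) = b*(-19) = -19*b)
s(r, 1228) - 1*(-3649319) = -19*352 - 1*(-3649319) = -6688 + 3649319 = 3642631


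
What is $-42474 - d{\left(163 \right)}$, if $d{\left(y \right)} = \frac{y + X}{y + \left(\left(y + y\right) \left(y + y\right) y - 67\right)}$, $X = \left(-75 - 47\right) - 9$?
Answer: $- \frac{183945167462}{4330771} \approx -42474.0$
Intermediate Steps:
$X = -131$ ($X = -122 - 9 = -131$)
$d{\left(y \right)} = \frac{-131 + y}{-67 + y + 4 y^{3}}$ ($d{\left(y \right)} = \frac{y - 131}{y + \left(\left(y + y\right) \left(y + y\right) y - 67\right)} = \frac{-131 + y}{y + \left(2 y 2 y y - 67\right)} = \frac{-131 + y}{y + \left(4 y^{2} y - 67\right)} = \frac{-131 + y}{y + \left(4 y^{3} - 67\right)} = \frac{-131 + y}{y + \left(-67 + 4 y^{3}\right)} = \frac{-131 + y}{-67 + y + 4 y^{3}}$)
$-42474 - d{\left(163 \right)} = -42474 - \frac{-131 + 163}{-67 + 163 + 4 \cdot 163^{3}} = -42474 - \frac{1}{-67 + 163 + 4 \cdot 4330747} \cdot 32 = -42474 - \frac{1}{-67 + 163 + 17322988} \cdot 32 = -42474 - \frac{1}{17323084} \cdot 32 = -42474 - \frac{8}{4330771} = - \frac{183945167462}{4330771}$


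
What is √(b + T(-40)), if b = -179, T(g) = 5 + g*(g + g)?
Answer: √3026 ≈ 55.009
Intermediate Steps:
T(g) = 5 + 2*g² (T(g) = 5 + g*(2*g) = 5 + 2*g²)
√(b + T(-40)) = √(-179 + (5 + 2*(-40)²)) = √(-179 + (5 + 2*1600)) = √(-179 + (5 + 3200)) = √(-179 + 3205) = √3026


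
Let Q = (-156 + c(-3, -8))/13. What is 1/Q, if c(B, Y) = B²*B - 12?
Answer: -1/15 ≈ -0.066667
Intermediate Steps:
c(B, Y) = -12 + B³ (c(B, Y) = B³ - 12 = -12 + B³)
Q = -15 (Q = (-156 + (-12 + (-3)³))/13 = (-156 + (-12 - 27))*(1/13) = (-156 - 39)*(1/13) = -195*1/13 = -15)
1/Q = 1/(-15) = -1/15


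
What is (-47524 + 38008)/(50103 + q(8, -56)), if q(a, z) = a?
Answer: -9516/50111 ≈ -0.18990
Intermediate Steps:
(-47524 + 38008)/(50103 + q(8, -56)) = (-47524 + 38008)/(50103 + 8) = -9516/50111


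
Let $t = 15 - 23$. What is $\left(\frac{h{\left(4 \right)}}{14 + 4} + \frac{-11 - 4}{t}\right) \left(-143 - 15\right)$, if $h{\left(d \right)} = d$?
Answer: $- \frac{11929}{36} \approx -331.36$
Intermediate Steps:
$t = -8$
$\left(\frac{h{\left(4 \right)}}{14 + 4} + \frac{-11 - 4}{t}\right) \left(-143 - 15\right) = \left(\frac{4}{14 + 4} + \frac{-11 - 4}{-8}\right) \left(-143 - 15\right) = \left(\frac{4}{18} - - \frac{15}{8}\right) \left(-158\right) = \left(4 \cdot \frac{1}{18} + \frac{15}{8}\right) \left(-158\right) = \left(\frac{2}{9} + \frac{15}{8}\right) \left(-158\right) = \frac{151}{72} \left(-158\right) = - \frac{11929}{36}$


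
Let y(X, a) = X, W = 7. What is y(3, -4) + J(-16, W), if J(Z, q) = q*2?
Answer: 17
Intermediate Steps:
J(Z, q) = 2*q
y(3, -4) + J(-16, W) = 3 + 2*7 = 3 + 14 = 17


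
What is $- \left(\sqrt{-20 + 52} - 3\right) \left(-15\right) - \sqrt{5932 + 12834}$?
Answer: $-45 - \sqrt{18766} + 60 \sqrt{2} \approx -97.136$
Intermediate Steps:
$- \left(\sqrt{-20 + 52} - 3\right) \left(-15\right) - \sqrt{5932 + 12834} = - \left(\sqrt{32} - 3\right) \left(-15\right) - \sqrt{18766} = - \left(4 \sqrt{2} - 3\right) \left(-15\right) - \sqrt{18766} = - \left(-3 + 4 \sqrt{2}\right) \left(-15\right) - \sqrt{18766} = - (45 - 60 \sqrt{2}) - \sqrt{18766} = \left(-45 + 60 \sqrt{2}\right) - \sqrt{18766} = -45 - \sqrt{18766} + 60 \sqrt{2}$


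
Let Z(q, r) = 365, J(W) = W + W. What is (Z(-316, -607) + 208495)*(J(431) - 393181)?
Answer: -81939746340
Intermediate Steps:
J(W) = 2*W
(Z(-316, -607) + 208495)*(J(431) - 393181) = (365 + 208495)*(2*431 - 393181) = 208860*(862 - 393181) = 208860*(-392319) = -81939746340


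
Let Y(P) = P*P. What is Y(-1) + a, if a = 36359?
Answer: 36360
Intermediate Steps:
Y(P) = P²
Y(-1) + a = (-1)² + 36359 = 1 + 36359 = 36360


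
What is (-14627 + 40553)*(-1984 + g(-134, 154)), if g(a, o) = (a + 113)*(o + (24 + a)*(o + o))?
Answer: 18310548612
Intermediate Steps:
g(a, o) = (113 + a)*(o + 2*o*(24 + a)) (g(a, o) = (113 + a)*(o + (24 + a)*(2*o)) = (113 + a)*(o + 2*o*(24 + a)))
(-14627 + 40553)*(-1984 + g(-134, 154)) = (-14627 + 40553)*(-1984 + 154*(5537 + 2*(-134)² + 275*(-134))) = 25926*(-1984 + 154*(5537 + 2*17956 - 36850)) = 25926*(-1984 + 154*(5537 + 35912 - 36850)) = 25926*(-1984 + 154*4599) = 25926*(-1984 + 708246) = 25926*706262 = 18310548612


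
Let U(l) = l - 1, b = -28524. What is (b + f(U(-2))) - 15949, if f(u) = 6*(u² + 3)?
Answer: -44401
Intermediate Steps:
U(l) = -1 + l
f(u) = 18 + 6*u² (f(u) = 6*(3 + u²) = 18 + 6*u²)
(b + f(U(-2))) - 15949 = (-28524 + (18 + 6*(-1 - 2)²)) - 15949 = (-28524 + (18 + 6*(-3)²)) - 15949 = (-28524 + (18 + 6*9)) - 15949 = (-28524 + (18 + 54)) - 15949 = (-28524 + 72) - 15949 = -28452 - 15949 = -44401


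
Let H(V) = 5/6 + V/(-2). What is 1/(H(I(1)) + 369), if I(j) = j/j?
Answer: 3/1108 ≈ 0.0027076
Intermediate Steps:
I(j) = 1
H(V) = ⅚ - V/2 (H(V) = 5*(⅙) + V*(-½) = ⅚ - V/2)
1/(H(I(1)) + 369) = 1/((⅚ - ½*1) + 369) = 1/((⅚ - ½) + 369) = 1/(⅓ + 369) = 1/(1108/3) = 3/1108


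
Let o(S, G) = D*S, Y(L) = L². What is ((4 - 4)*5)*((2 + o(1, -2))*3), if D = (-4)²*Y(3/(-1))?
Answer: 0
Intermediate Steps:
D = 144 (D = (-4)²*(3/(-1))² = 16*(3*(-1))² = 16*(-3)² = 16*9 = 144)
o(S, G) = 144*S
((4 - 4)*5)*((2 + o(1, -2))*3) = ((4 - 4)*5)*((2 + 144*1)*3) = (0*5)*((2 + 144)*3) = 0*(146*3) = 0*438 = 0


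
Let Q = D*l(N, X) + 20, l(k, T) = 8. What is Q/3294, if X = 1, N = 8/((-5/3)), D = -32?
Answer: -118/1647 ≈ -0.071645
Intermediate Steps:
N = -24/5 (N = 8/((-5*⅓)) = 8/(-5/3) = 8*(-⅗) = -24/5 ≈ -4.8000)
Q = -236 (Q = -32*8 + 20 = -256 + 20 = -236)
Q/3294 = -236/3294 = -236*1/3294 = -118/1647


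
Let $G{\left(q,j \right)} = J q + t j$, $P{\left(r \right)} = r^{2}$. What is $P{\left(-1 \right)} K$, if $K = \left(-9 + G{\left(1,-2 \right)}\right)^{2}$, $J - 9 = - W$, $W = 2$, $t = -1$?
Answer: $0$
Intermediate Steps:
$J = 7$ ($J = 9 - 2 = 7$)
$G{\left(q,j \right)} = - j + 7 q$ ($G{\left(q,j \right)} = 7 q - j = - j + 7 q$)
$K = 0$ ($K = \left(-9 + \left(\left(-1\right) \left(-2\right) + 7 \cdot 1\right)\right)^{2} = \left(-9 + \left(2 + 7\right)\right)^{2} = \left(-9 + 9\right)^{2} = 0^{2} = 0$)
$P{\left(-1 \right)} K = \left(-1\right)^{2} \cdot 0 = 1 \cdot 0 = 0$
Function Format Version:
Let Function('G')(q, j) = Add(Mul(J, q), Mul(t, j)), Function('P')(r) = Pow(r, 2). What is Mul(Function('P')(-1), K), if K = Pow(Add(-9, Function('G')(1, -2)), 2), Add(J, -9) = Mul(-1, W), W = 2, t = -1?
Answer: 0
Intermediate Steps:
J = 7 (J = Add(9, Mul(-1, 2)) = Add(9, -2) = 7)
Function('G')(q, j) = Add(Mul(-1, j), Mul(7, q)) (Function('G')(q, j) = Add(Mul(7, q), Mul(-1, j)) = Add(Mul(-1, j), Mul(7, q)))
K = 0 (K = Pow(Add(-9, Add(Mul(-1, -2), Mul(7, 1))), 2) = Pow(Add(-9, Add(2, 7)), 2) = Pow(Add(-9, 9), 2) = Pow(0, 2) = 0)
Mul(Function('P')(-1), K) = Mul(Pow(-1, 2), 0) = Mul(1, 0) = 0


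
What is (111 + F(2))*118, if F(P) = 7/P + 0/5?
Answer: 13511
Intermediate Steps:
F(P) = 7/P (F(P) = 7/P + 0*(⅕) = 7/P + 0 = 7/P)
(111 + F(2))*118 = (111 + 7/2)*118 = (229/2)*118 = 13511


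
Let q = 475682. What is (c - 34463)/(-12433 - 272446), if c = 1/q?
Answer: 2341918395/19358830354 ≈ 0.12097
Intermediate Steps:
c = 1/475682 ≈ 2.1022e-6
(c - 34463)/(-12433 - 272446) = (1/475682 - 34463)/(-12433 - 272446) = -16393428765/475682/(-284879) = -16393428765/475682*(-1/284879) = 2341918395/19358830354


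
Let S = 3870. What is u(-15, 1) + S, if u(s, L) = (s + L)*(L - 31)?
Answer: 4290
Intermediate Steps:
u(s, L) = (-31 + L)*(L + s) (u(s, L) = (L + s)*(-31 + L) = (-31 + L)*(L + s))
u(-15, 1) + S = (1² - 31*1 - 31*(-15) + 1*(-15)) + 3870 = (1 - 31 + 465 - 15) + 3870 = 420 + 3870 = 4290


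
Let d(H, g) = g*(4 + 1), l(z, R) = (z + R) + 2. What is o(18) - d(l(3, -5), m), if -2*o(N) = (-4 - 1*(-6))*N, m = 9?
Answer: -63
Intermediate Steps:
l(z, R) = 2 + R + z (l(z, R) = (R + z) + 2 = 2 + R + z)
d(H, g) = 5*g (d(H, g) = g*5 = 5*g)
o(N) = -N (o(N) = -(-4 - 1*(-6))*N/2 = -(-4 + 6)*N/2 = -N)
o(18) - d(l(3, -5), m) = -1*18 - 5*9 = -18 - 1*45 = -18 - 45 = -63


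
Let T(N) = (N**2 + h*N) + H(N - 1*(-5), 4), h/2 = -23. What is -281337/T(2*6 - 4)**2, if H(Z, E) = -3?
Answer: -281337/94249 ≈ -2.9850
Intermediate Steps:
h = -46 (h = 2*(-23) = -46)
T(N) = -3 + N**2 - 46*N (T(N) = (N**2 - 46*N) - 3 = -3 + N**2 - 46*N)
-281337/T(2*6 - 4)**2 = -281337/(-3 + (2*6 - 4)**2 - 46*(2*6 - 4))**2 = -281337/(-3 + (12 - 4)**2 - 46*(12 - 4))**2 = -281337/(-3 + 8**2 - 46*8)**2 = -281337/(-3 + 64 - 368)**2 = -281337/((-307)**2) = -281337/94249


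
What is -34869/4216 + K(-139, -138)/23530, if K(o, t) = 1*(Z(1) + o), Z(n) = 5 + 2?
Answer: -410512041/49601240 ≈ -8.2762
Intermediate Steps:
Z(n) = 7
K(o, t) = 7 + o (K(o, t) = 1*(7 + o) = 7 + o)
-34869/4216 + K(-139, -138)/23530 = -34869/4216 + (7 - 139)/23530 = -34869*1/4216 - 132*1/23530 = -34869/4216 - 66/11765 = -410512041/49601240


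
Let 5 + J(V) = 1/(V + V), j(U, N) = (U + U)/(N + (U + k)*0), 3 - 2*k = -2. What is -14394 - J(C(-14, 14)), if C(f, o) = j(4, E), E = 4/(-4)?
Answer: -230223/16 ≈ -14389.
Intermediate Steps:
k = 5/2 (k = 3/2 - 1/2*(-2) = 3/2 + 1 = 5/2 ≈ 2.5000)
E = -1 (E = 4*(-1/4) = -1)
j(U, N) = 2*U/N (j(U, N) = (U + U)/(N + (U + 5/2)*0) = (2*U)/(N + (5/2 + U)*0) = (2*U)/(N + 0) = (2*U)/N = 2*U/N)
C(f, o) = -8 (C(f, o) = 2*4/(-1) = 2*4*(-1) = -8)
J(V) = -5 + 1/(2*V) (J(V) = -5 + 1/(V + V) = -5 + 1/(2*V))
-14394 - J(C(-14, 14)) = -14394 - (-5 + (1/2)/(-8)) = -14394 - (-5 + (1/2)*(-1/8)) = -14394 - (-5 - 1/16) = -14394 - 1*(-81/16) = -14394 + 81/16 = -230223/16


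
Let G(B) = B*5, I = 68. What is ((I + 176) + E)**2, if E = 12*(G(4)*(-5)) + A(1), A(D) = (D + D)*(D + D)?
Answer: 906304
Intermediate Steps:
G(B) = 5*B
A(D) = 4*D**2 (A(D) = (2*D)*(2*D) = 4*D**2)
E = -1196 (E = 12*((5*4)*(-5)) + 4*1**2 = 12*(20*(-5)) + 4*1 = 12*(-100) + 4 = -1200 + 4 = -1196)
((I + 176) + E)**2 = ((68 + 176) - 1196)**2 = (244 - 1196)**2 = (-952)**2 = 906304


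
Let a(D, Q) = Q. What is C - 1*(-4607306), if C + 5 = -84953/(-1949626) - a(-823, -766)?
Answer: 8984007317895/1949626 ≈ 4.6081e+6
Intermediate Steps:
C = 1483750339/1949626 (C = -5 + (-84953/(-1949626) - 1*(-766)) = -5 + (-84953*(-1/1949626) + 766) = -5 + (84953/1949626 + 766) = -5 + 1493498469/1949626 = 1483750339/1949626 ≈ 761.04)
C - 1*(-4607306) = 1483750339/1949626 - 1*(-4607306) = 1483750339/1949626 + 4607306 = 8984007317895/1949626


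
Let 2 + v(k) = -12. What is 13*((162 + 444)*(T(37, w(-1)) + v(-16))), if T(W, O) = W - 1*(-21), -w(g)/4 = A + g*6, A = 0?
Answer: 346632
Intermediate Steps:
v(k) = -14 (v(k) = -2 - 12 = -14)
w(g) = -24*g (w(g) = -4*(0 + g*6) = -4*(0 + 6*g) = -24*g)
T(W, O) = 21 + W (T(W, O) = W + 21 = 21 + W)
13*((162 + 444)*(T(37, w(-1)) + v(-16))) = 13*((162 + 444)*((21 + 37) - 14)) = 13*(606*(58 - 14)) = 13*(606*44) = 13*26664 = 346632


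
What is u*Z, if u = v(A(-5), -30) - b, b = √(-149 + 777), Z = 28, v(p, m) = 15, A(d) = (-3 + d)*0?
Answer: 420 - 56*√157 ≈ -281.68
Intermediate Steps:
A(d) = 0
b = 2*√157 (b = √628 = 2*√157 ≈ 25.060)
u = 15 - 2*√157 ≈ -10.060
u*Z = (15 - 2*√157)*28 = 420 - 56*√157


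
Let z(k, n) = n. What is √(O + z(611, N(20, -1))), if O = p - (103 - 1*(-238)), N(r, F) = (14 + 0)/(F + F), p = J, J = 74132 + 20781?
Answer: √94565 ≈ 307.51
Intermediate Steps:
J = 94913
p = 94913
N(r, F) = 7/F (N(r, F) = 14/((2*F)) = 14*(1/(2*F)) = 7/F)
O = 94572 (O = 94913 - (103 - 1*(-238)) = 94913 - (103 + 238) = 94913 - 1*341 = 94913 - 341 = 94572)
√(O + z(611, N(20, -1))) = √(94572 + 7/(-1)) = √(94572 + 7*(-1)) = √(94572 - 7) = √94565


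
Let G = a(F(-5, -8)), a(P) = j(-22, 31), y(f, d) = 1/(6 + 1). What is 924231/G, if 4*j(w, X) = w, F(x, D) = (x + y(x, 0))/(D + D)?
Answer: -168042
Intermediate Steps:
y(f, d) = 1/7
F(x, D) = (1/7 + x)/(2*D) (F(x, D) = (x + 1/7)/(D + D) = (1/7 + x)/((2*D)) = (1/7 + x)*(1/(2*D)) = (1/7 + x)/(2*D))
j(w, X) = w/4
a(P) = -11/2 (a(P) = (1/4)*(-22) = -11/2)
G = -11/2 ≈ -5.5000
924231/G = 924231/(-11/2) = 924231*(-2/11) = -168042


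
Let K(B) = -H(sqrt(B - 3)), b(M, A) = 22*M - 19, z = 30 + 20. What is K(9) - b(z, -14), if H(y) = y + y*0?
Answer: -1081 - sqrt(6) ≈ -1083.4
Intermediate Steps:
z = 50
b(M, A) = -19 + 22*M
H(y) = y (H(y) = y + 0 = y)
K(B) = -sqrt(-3 + B) (K(B) = -sqrt(B - 3) = -sqrt(-3 + B))
K(9) - b(z, -14) = -sqrt(-3 + 9) - (-19 + 22*50) = -sqrt(6) - (-19 + 1100) = -sqrt(6) - 1*1081 = -sqrt(6) - 1081 = -1081 - sqrt(6)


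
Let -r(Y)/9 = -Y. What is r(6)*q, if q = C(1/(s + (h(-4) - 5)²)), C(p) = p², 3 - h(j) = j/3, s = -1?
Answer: 4374/25 ≈ 174.96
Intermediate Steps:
r(Y) = 9*Y (r(Y) = -(-9)*Y = 9*Y)
h(j) = 3 - j/3
q = 81/25 (q = (1/(-1 + ((3 - ⅓*(-4)) - 5)²))² = (1/(-1 + ((3 + 4/3) - 5)²))² = (1/(-1 + (13/3 - 5)²))² = (1/(-1 + (-⅔)²))² = (1/(-1 + 4/9))² = (1/(-5/9))² = (-9/5)² = 81/25 ≈ 3.2400)
r(6)*q = (9*6)*(81/25) = 54*(81/25) = 4374/25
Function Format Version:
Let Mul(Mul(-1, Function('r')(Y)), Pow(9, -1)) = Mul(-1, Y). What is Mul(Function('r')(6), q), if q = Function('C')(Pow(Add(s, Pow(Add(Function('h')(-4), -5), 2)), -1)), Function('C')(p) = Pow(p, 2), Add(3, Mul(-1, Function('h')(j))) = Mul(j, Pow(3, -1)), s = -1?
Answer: Rational(4374, 25) ≈ 174.96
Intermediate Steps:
Function('r')(Y) = Mul(9, Y) (Function('r')(Y) = Mul(-9, Mul(-1, Y)) = Mul(9, Y))
Function('h')(j) = Add(3, Mul(Rational(-1, 3), j)) (Function('h')(j) = Add(3, Mul(-1, Mul(j, Pow(3, -1)))) = Add(3, Mul(-1, Mul(j, Rational(1, 3)))) = Add(3, Mul(-1, Mul(Rational(1, 3), j))) = Add(3, Mul(Rational(-1, 3), j)))
q = Rational(81, 25) (q = Pow(Pow(Add(-1, Pow(Add(Add(3, Mul(Rational(-1, 3), -4)), -5), 2)), -1), 2) = Pow(Pow(Add(-1, Pow(Add(Add(3, Rational(4, 3)), -5), 2)), -1), 2) = Pow(Pow(Add(-1, Pow(Add(Rational(13, 3), -5), 2)), -1), 2) = Pow(Pow(Add(-1, Pow(Rational(-2, 3), 2)), -1), 2) = Pow(Pow(Add(-1, Rational(4, 9)), -1), 2) = Pow(Pow(Rational(-5, 9), -1), 2) = Pow(Rational(-9, 5), 2) = Rational(81, 25) ≈ 3.2400)
Mul(Function('r')(6), q) = Mul(Mul(9, 6), Rational(81, 25)) = Mul(54, Rational(81, 25)) = Rational(4374, 25)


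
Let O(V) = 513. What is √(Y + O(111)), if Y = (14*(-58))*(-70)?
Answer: √57353 ≈ 239.48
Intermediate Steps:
Y = 56840 (Y = -812*(-70) = 56840)
√(Y + O(111)) = √(56840 + 513) = √57353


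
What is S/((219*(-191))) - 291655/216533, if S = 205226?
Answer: -56637838453/9057358857 ≈ -6.2532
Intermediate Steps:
S/((219*(-191))) - 291655/216533 = 205226/((219*(-191))) - 291655/216533 = 205226/(-41829) - 291655*1/216533 = 205226*(-1/41829) - 291655/216533 = -205226/41829 - 291655/216533 = -56637838453/9057358857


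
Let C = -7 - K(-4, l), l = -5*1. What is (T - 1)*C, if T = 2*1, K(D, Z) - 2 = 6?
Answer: -15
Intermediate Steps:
l = -5
K(D, Z) = 8 (K(D, Z) = 2 + 6 = 8)
T = 2
C = -15 (C = -7 - 1*8 = -7 - 8 = -15)
(T - 1)*C = (2 - 1)*(-15) = 1*(-15) = -15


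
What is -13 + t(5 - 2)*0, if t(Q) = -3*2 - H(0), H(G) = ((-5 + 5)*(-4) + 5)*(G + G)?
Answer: -13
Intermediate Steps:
H(G) = 10*G (H(G) = (0*(-4) + 5)*(2*G) = (0 + 5)*(2*G) = 5*(2*G) = 10*G)
t(Q) = -6 (t(Q) = -3*2 - 10*0 = -6 - 1*0 = -6 + 0 = -6)
-13 + t(5 - 2)*0 = -13 - 6*0 = -13 + 0 = -13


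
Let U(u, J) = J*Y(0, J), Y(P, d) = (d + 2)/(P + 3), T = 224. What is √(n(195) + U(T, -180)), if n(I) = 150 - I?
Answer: √10635 ≈ 103.13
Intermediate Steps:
Y(P, d) = (2 + d)/(3 + P)
U(u, J) = J*(⅔ + J/3) (U(u, J) = J*((2 + J)/(3 + 0)) = J*((2 + J)/3) = J*(⅔ + J/3))
√(n(195) + U(T, -180)) = √((150 - 1*195) + (⅓)*(-180)*(2 - 180)) = √((150 - 195) + (⅓)*(-180)*(-178)) = √(-45 + 10680) = √10635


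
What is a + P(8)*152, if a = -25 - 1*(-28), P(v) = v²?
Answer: 9731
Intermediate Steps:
a = 3 (a = -25 + 28 = 3)
a + P(8)*152 = 3 + 8²*152 = 3 + 64*152 = 3 + 9728 = 9731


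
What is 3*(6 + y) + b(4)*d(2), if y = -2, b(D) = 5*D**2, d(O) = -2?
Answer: -148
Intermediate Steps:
3*(6 + y) + b(4)*d(2) = 3*(6 - 2) + (5*4**2)*(-2) = 3*4 + (5*16)*(-2) = 12 + 80*(-2) = 12 - 160 = -148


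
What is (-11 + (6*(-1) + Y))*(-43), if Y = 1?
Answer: 688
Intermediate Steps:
(-11 + (6*(-1) + Y))*(-43) = (-11 + (6*(-1) + 1))*(-43) = (-11 + (-6 + 1))*(-43) = (-11 - 5)*(-43) = -16*(-43) = 688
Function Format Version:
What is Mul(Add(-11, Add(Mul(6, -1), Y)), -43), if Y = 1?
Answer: 688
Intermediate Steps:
Mul(Add(-11, Add(Mul(6, -1), Y)), -43) = Mul(Add(-11, Add(Mul(6, -1), 1)), -43) = Mul(Add(-11, Add(-6, 1)), -43) = Mul(Add(-11, -5), -43) = Mul(-16, -43) = 688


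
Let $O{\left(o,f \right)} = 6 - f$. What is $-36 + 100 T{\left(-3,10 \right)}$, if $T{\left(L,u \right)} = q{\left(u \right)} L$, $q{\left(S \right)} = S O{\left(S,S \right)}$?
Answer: $11964$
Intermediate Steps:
$q{\left(S \right)} = S \left(6 - S\right)$
$T{\left(L,u \right)} = L u \left(6 - u\right)$ ($T{\left(L,u \right)} = u \left(6 - u\right) L = L u \left(6 - u\right)$)
$-36 + 100 T{\left(-3,10 \right)} = -36 + 100 \left(\left(-3\right) 10 \left(6 - 10\right)\right) = -36 + 100 \left(\left(-3\right) 10 \left(-4\right)\right) = -36 + 100 \cdot 120 = -36 + 12000 = 11964$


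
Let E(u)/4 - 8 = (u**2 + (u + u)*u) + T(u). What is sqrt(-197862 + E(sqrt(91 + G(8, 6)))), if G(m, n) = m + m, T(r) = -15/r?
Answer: sqrt(-2250255154 - 6420*sqrt(107))/107 ≈ 443.34*I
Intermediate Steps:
G(m, n) = 2*m
E(u) = 32 - 60/u + 12*u**2 (E(u) = 32 + 4*((u**2 + (u + u)*u) - 15/u) = 32 + 4*((u**2 + (2*u)*u) - 15/u) = 32 + 4*((u**2 + 2*u**2) - 15/u) = 32 + 4*(3*u**2 - 15/u) = 32 + 4*(-15/u + 3*u**2) = 32 + (-60/u + 12*u**2) = 32 - 60/u + 12*u**2)
sqrt(-197862 + E(sqrt(91 + G(8, 6)))) = sqrt(-197862 + (32 - 60/sqrt(91 + 2*8) + 12*(sqrt(91 + 2*8))**2)) = sqrt(-197862 + (32 - 60/sqrt(91 + 16) + 12*(sqrt(91 + 16))**2)) = sqrt(-197862 + (32 - 60*sqrt(107)/107 + 12*(sqrt(107))**2)) = sqrt(-197862 + (32 - 60*sqrt(107)/107 + 12*107)) = sqrt(-197862 + (32 - 60*sqrt(107)/107 + 1284)) = sqrt(-197862 + (1316 - 60*sqrt(107)/107)) = sqrt(-196546 - 60*sqrt(107)/107)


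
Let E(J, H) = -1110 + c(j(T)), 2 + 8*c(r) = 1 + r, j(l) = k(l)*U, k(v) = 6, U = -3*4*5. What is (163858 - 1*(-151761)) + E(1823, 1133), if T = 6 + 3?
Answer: 2515711/8 ≈ 3.1446e+5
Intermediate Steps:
U = -60 (U = -12*5 = -60)
T = 9
j(l) = -360 (j(l) = 6*(-60) = -360)
c(r) = -1/8 + r/8 (c(r) = -1/4 + (1 + r)/8 = -1/4 + (1/8 + r/8) = -1/8 + r/8)
E(J, H) = -9241/8 (E(J, H) = -1110 + (-1/8 + (1/8)*(-360)) = -1110 + (-1/8 - 45) = -1110 - 361/8 = -9241/8)
(163858 - 1*(-151761)) + E(1823, 1133) = (163858 - 1*(-151761)) - 9241/8 = (163858 + 151761) - 9241/8 = 315619 - 9241/8 = 2515711/8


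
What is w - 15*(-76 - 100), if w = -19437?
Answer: -16797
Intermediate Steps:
w - 15*(-76 - 100) = -19437 - 15*(-76 - 100) = -19437 - 15*(-176) = -19437 + 2640 = -16797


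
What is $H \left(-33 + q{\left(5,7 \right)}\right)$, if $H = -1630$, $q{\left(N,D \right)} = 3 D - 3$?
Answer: $24450$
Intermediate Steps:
$q{\left(N,D \right)} = -3 + 3 D$
$H \left(-33 + q{\left(5,7 \right)}\right) = - 1630 \left(-33 + \left(-3 + 3 \cdot 7\right)\right) = - 1630 \left(-33 + \left(-3 + 21\right)\right) = - 1630 \left(-33 + 18\right) = \left(-1630\right) \left(-15\right) = 24450$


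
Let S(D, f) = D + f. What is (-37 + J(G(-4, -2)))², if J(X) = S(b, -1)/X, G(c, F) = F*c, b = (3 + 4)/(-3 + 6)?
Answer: 48841/36 ≈ 1356.7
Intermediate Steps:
b = 7/3 ≈ 2.3333
J(X) = 4/(3*X) (J(X) = (7/3 - 1)/X = 4/(3*X))
(-37 + J(G(-4, -2)))² = (-37 + 4/(3*((-2*(-4)))))² = (-37 + (4/3)/8)² = (-37 + (4/3)*(⅛))² = (-37 + ⅙)² = (-221/6)² = 48841/36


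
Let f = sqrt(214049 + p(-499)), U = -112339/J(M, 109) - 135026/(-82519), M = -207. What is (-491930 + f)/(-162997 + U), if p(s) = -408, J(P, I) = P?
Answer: 4201434667845/1387462141189 - 17081433*sqrt(213641)/2774924282378 ≈ 3.0253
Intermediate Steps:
U = 9298052323/17081433 (U = -112339/(-207) - 135026/(-82519) = -112339*(-1/207) - 135026*(-1/82519) = 112339/207 + 135026/82519 = 9298052323/17081433 ≈ 544.34)
f = sqrt(213641) (f = sqrt(214049 - 408) = sqrt(213641) ≈ 462.21)
(-491930 + f)/(-162997 + U) = (-491930 + sqrt(213641))/(-162997 + 9298052323/17081433) = (-491930 + sqrt(213641))/(-2774924282378/17081433) = (-491930 + sqrt(213641))*(-17081433/2774924282378) = 4201434667845/1387462141189 - 17081433*sqrt(213641)/2774924282378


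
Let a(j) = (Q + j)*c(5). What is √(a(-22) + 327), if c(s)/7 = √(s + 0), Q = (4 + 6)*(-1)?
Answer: √(327 - 224*√5) ≈ 13.186*I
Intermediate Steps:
Q = -10 (Q = 10*(-1) = -10)
c(s) = 7*√s (c(s) = 7*√(s + 0) = 7*√s)
a(j) = 7*√5*(-10 + j) (a(j) = (-10 + j)*(7*√5) = 7*√5*(-10 + j))
√(a(-22) + 327) = √(7*√5*(-10 - 22) + 327) = √(7*√5*(-32) + 327) = √(-224*√5 + 327) = √(327 - 224*√5)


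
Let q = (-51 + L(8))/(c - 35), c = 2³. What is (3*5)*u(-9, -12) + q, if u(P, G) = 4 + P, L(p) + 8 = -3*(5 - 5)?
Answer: -1966/27 ≈ -72.815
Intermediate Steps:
L(p) = -8 (L(p) = -8 - 3*(5 - 5) = -8 - 3*0 = -8 + 0 = -8)
c = 8
q = 59/27 (q = (-51 - 8)/(8 - 35) = -59/(-27) = -59*(-1/27) = 59/27 ≈ 2.1852)
(3*5)*u(-9, -12) + q = (3*5)*(4 - 9) + 59/27 = 15*(-5) + 59/27 = -75 + 59/27 = -1966/27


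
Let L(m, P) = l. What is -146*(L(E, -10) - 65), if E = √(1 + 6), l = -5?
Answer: 10220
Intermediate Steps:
E = √7 ≈ 2.6458
L(m, P) = -5
-146*(L(E, -10) - 65) = -146*(-5 - 65) = -146*(-70) = 10220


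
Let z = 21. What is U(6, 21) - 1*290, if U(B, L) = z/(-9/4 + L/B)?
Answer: -1366/5 ≈ -273.20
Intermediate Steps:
U(B, L) = 21/(-9/4 + L/B)
U(6, 21) - 1*290 = -84*6/(-4*21 + 9*6) - 1*290 = -84*6/(-84 + 54) - 290 = -84*6/(-30) - 290 = -84*6*(-1/30) - 290 = 84/5 - 290 = -1366/5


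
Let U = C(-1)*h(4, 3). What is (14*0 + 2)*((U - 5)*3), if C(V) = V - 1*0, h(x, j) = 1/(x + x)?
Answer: -123/4 ≈ -30.750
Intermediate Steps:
h(x, j) = 1/(2*x)
C(V) = V (C(V) = V + 0 = V)
U = -⅛ (U = -1/(2*4) = -1*⅛ = -⅛ ≈ -0.12500)
(14*0 + 2)*((U - 5)*3) = (14*0 + 2)*((-⅛ - 5)*3) = (0 + 2)*(-41/8*3) = 2*(-123/8) = -123/4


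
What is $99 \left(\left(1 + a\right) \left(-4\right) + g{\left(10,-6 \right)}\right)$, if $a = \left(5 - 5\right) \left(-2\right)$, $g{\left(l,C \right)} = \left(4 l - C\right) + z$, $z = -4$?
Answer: $3762$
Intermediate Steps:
$g{\left(l,C \right)} = -4 - C + 4 l$ ($g{\left(l,C \right)} = \left(4 l - C\right) - 4 = \left(- C + 4 l\right) - 4 = -4 - C + 4 l$)
$a = 0$ ($a = 0 \left(-2\right) = 0$)
$99 \left(\left(1 + a\right) \left(-4\right) + g{\left(10,-6 \right)}\right) = 99 \left(\left(1 + 0\right) \left(-4\right) - -42\right) = 99 \left(1 \left(-4\right) + \left(-4 + 6 + 40\right)\right) = 99 \left(-4 + 42\right) = 99 \cdot 38 = 3762$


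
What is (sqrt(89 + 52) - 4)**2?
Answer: (4 - sqrt(141))**2 ≈ 62.005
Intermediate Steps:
(sqrt(89 + 52) - 4)**2 = (sqrt(141) - 4)**2 = (-4 + sqrt(141))**2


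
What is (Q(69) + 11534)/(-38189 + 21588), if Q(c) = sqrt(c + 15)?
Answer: -11534/16601 - 2*sqrt(21)/16601 ≈ -0.69533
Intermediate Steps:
Q(c) = sqrt(15 + c)
(Q(69) + 11534)/(-38189 + 21588) = (sqrt(15 + 69) + 11534)/(-38189 + 21588) = (sqrt(84) + 11534)/(-16601) = (2*sqrt(21) + 11534)*(-1/16601) = (11534 + 2*sqrt(21))*(-1/16601) = -11534/16601 - 2*sqrt(21)/16601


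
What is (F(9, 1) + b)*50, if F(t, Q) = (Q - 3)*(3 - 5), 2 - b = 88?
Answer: -4100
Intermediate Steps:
b = -86 (b = 2 - 1*88 = 2 - 88 = -86)
F(t, Q) = 6 - 2*Q (F(t, Q) = (-3 + Q)*(-2) = 6 - 2*Q)
(F(9, 1) + b)*50 = ((6 - 2*1) - 86)*50 = ((6 - 2) - 86)*50 = (4 - 86)*50 = -82*50 = -4100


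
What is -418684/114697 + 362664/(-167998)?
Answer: -55967273720/9634433303 ≈ -5.8091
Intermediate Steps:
-418684/114697 + 362664/(-167998) = -418684*1/114697 + 362664*(-1/167998) = -418684/114697 - 181332/83999 = -55967273720/9634433303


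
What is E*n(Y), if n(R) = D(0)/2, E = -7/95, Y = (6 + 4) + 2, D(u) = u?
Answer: 0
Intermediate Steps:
Y = 12 (Y = 10 + 2 = 12)
E = -7/95 (E = -7*1/95 = -7/95 ≈ -0.073684)
n(R) = 0 (n(R) = 0/2 = 0*(½) = 0)
E*n(Y) = -7/95*0 = 0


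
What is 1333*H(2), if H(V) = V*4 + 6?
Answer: 18662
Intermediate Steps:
H(V) = 6 + 4*V (H(V) = 4*V + 6 = 6 + 4*V)
1333*H(2) = 1333*(6 + 4*2) = 1333*(6 + 8) = 1333*14 = 18662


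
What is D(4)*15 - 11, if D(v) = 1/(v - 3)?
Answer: 4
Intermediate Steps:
D(v) = 1/(-3 + v)
D(4)*15 - 11 = 15/(-3 + 4) - 11 = 15/1 - 11 = 1*15 - 11 = 15 - 11 = 4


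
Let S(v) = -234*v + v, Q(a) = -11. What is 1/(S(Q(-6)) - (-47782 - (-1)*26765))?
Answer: 1/23580 ≈ 4.2409e-5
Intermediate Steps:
S(v) = -233*v
1/(S(Q(-6)) - (-47782 - (-1)*26765)) = 1/(-233*(-11) - (-47782 - (-1)*26765)) = 1/(2563 - (-47782 - 1*(-26765))) = 1/(2563 - (-47782 + 26765)) = 1/(2563 - 1*(-21017)) = 1/(2563 + 21017) = 1/23580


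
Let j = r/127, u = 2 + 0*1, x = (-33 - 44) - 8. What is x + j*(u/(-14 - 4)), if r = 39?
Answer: -32398/381 ≈ -85.034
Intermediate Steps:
x = -85 (x = -77 - 8 = -85)
u = 2 (u = 2 + 0 = 2)
j = 39/127 ≈ 0.30709
x + j*(u/(-14 - 4)) = -85 + 39*(2/(-14 - 4))/127 = -85 + 39*(2/(-18))/127 = -85 + 39*(2*(-1/18))/127 = -85 + (39/127)*(-⅑) = -85 - 13/381 = -32398/381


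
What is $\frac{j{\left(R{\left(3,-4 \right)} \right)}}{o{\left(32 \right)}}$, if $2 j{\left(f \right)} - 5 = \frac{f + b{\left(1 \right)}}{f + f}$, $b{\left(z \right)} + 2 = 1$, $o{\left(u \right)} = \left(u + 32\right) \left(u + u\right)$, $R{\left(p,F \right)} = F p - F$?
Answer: $\frac{89}{131072} \approx 0.00067902$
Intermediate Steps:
$R{\left(p,F \right)} = - F + F p$
$o{\left(u \right)} = 2 u \left(32 + u\right)$ ($o{\left(u \right)} = \left(32 + u\right) 2 u = 2 u \left(32 + u\right)$)
$b{\left(z \right)} = -1$ ($b{\left(z \right)} = -2 + 1 = -1$)
$j{\left(f \right)} = \frac{5}{2} + \frac{-1 + f}{4 f}$ ($j{\left(f \right)} = \frac{5}{2} + \frac{\left(f - 1\right) \frac{1}{f + f}}{2} = \frac{5}{2} + \frac{\left(-1 + f\right) \frac{1}{2 f}}{2} = \frac{5}{2} + \frac{\frac{1}{2} \frac{1}{f} \left(-1 + f\right)}{2} = \frac{5}{2} + \frac{-1 + f}{4 f}$)
$\frac{j{\left(R{\left(3,-4 \right)} \right)}}{o{\left(32 \right)}} = \frac{\frac{1}{4} \frac{1}{\left(-4\right) \left(-1 + 3\right)} \left(-1 + 11 \left(- 4 \left(-1 + 3\right)\right)\right)}{2 \cdot 32 \left(32 + 32\right)} = \frac{\frac{1}{4} \frac{1}{\left(-4\right) 2} \left(-1 + 11 \left(\left(-4\right) 2\right)\right)}{2 \cdot 32 \cdot 64} = \frac{\frac{1}{4} \frac{1}{-8} \left(-1 + 11 \left(-8\right)\right)}{4096} = \frac{1}{4} \left(- \frac{1}{8}\right) \left(-1 - 88\right) \frac{1}{4096} = \frac{1}{4} \left(- \frac{1}{8}\right) \left(-89\right) \frac{1}{4096} = \frac{89}{32} \cdot \frac{1}{4096} = \frac{89}{131072}$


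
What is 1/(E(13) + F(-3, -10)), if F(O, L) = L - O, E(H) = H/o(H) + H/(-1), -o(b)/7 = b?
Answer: -7/141 ≈ -0.049645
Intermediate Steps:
o(b) = -7*b
E(H) = -⅐ - H (E(H) = H/((-7*H)) + H/(-1) = H*(-1/(7*H)) + H*(-1) = -⅐ - H)
1/(E(13) + F(-3, -10)) = 1/((-⅐ - 1*13) + (-10 - 1*(-3))) = 1/((-⅐ - 13) + (-10 + 3)) = 1/(-92/7 - 7) = 1/(-141/7) = -7/141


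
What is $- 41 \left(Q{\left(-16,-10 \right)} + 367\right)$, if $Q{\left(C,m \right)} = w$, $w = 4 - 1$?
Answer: $-15170$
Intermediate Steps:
$w = 3$ ($w = 4 - 1 = 3$)
$Q{\left(C,m \right)} = 3$
$- 41 \left(Q{\left(-16,-10 \right)} + 367\right) = - 41 \left(3 + 367\right) = \left(-41\right) 370 = -15170$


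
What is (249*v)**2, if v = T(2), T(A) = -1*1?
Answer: 62001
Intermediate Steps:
T(A) = -1
v = -1
(249*v)**2 = (249*(-1))**2 = (-249)**2 = 62001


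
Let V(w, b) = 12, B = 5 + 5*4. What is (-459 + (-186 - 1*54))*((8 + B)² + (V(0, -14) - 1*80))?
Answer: -713679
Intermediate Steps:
B = 25 (B = 5 + 20 = 25)
(-459 + (-186 - 1*54))*((8 + B)² + (V(0, -14) - 1*80)) = (-459 + (-186 - 1*54))*((8 + 25)² + (12 - 1*80)) = (-459 + (-186 - 54))*(33² + (12 - 80)) = (-459 - 240)*(1089 - 68) = -699*1021 = -713679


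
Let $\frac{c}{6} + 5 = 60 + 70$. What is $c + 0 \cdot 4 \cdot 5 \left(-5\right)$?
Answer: $750$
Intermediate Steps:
$c = 750$ ($c = -30 + 6 \left(60 + 70\right) = -30 + 6 \cdot 130 = -30 + 780 = 750$)
$c + 0 \cdot 4 \cdot 5 \left(-5\right) = 750 + 0 \cdot 4 \cdot 5 \left(-5\right) = 750 + 0 \cdot 20 \left(-5\right) = 750 + 0 \left(-100\right) = 750 + 0 = 750$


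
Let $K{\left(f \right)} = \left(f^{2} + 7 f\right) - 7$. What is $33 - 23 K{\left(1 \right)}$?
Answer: $10$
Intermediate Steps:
$K{\left(f \right)} = -7 + f^{2} + 7 f$
$33 - 23 K{\left(1 \right)} = 33 - 23 \left(-7 + 1^{2} + 7 \cdot 1\right) = 33 - 23 \left(-7 + 1 + 7\right) = 33 - 23 = 10$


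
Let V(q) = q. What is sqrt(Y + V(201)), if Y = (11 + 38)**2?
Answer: sqrt(2602) ≈ 51.010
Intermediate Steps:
Y = 2401 (Y = 49**2 = 2401)
sqrt(Y + V(201)) = sqrt(2401 + 201) = sqrt(2602)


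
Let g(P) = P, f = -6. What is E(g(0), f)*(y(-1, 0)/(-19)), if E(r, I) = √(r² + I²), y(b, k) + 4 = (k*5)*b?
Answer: 24/19 ≈ 1.2632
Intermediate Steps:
y(b, k) = -4 + 5*b*k (y(b, k) = -4 + (k*5)*b = -4 + (5*k)*b = -4 + 5*b*k)
E(r, I) = √(I² + r²)
E(g(0), f)*(y(-1, 0)/(-19)) = √((-6)² + 0²)*((-4 + 5*(-1)*0)/(-19)) = √(36 + 0)*((-4 + 0)*(-1/19)) = √36*(-4*(-1/19)) = 6*(4/19) = 24/19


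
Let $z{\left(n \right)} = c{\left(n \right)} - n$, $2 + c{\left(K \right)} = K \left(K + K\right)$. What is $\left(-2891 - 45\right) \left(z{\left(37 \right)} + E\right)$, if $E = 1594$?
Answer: $-12604248$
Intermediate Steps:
$c{\left(K \right)} = -2 + 2 K^{2}$ ($c{\left(K \right)} = -2 + K \left(K + K\right) = -2 + K 2 K = -2 + 2 K^{2}$)
$z{\left(n \right)} = -2 - n + 2 n^{2}$ ($z{\left(n \right)} = \left(-2 + 2 n^{2}\right) - n = -2 - n + 2 n^{2}$)
$\left(-2891 - 45\right) \left(z{\left(37 \right)} + E\right) = \left(-2891 - 45\right) \left(\left(-2 - 37 + 2 \cdot 37^{2}\right) + 1594\right) = - 2936 \left(\left(-2 - 37 + 2 \cdot 1369\right) + 1594\right) = - 2936 \left(\left(-2 - 37 + 2738\right) + 1594\right) = - 2936 \left(2699 + 1594\right) = \left(-2936\right) 4293 = -12604248$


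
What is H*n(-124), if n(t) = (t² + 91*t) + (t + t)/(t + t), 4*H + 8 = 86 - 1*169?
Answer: -372463/4 ≈ -93116.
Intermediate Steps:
H = -91/4 (H = -2 + (86 - 1*169)/4 = -2 + (86 - 169)/4 = -2 + (¼)*(-83) = -2 - 83/4 = -91/4 ≈ -22.750)
n(t) = 1 + t² + 91*t (n(t) = (t² + 91*t) + (2*t)/((2*t)) = (t² + 91*t) + (2*t)*(1/(2*t)) = (t² + 91*t) + 1 = 1 + t² + 91*t)
H*n(-124) = -91*(1 + (-124)² + 91*(-124))/4 = -91*(1 + 15376 - 11284)/4 = -91/4*4093 = -372463/4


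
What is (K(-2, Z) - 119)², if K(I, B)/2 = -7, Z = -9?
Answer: 17689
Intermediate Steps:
K(I, B) = -14 (K(I, B) = 2*(-7) = -14)
(K(-2, Z) - 119)² = (-14 - 119)² = (-133)² = 17689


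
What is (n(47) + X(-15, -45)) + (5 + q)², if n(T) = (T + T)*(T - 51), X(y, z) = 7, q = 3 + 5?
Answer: -200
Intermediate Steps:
q = 8
n(T) = 2*T*(-51 + T) (n(T) = (2*T)*(-51 + T) = 2*T*(-51 + T))
(n(47) + X(-15, -45)) + (5 + q)² = (2*47*(-51 + 47) + 7) + (5 + 8)² = (2*47*(-4) + 7) + 13² = (-376 + 7) + 169 = -369 + 169 = -200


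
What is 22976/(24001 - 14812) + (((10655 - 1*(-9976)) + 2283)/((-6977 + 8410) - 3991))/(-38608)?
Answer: 59718510695/23881549392 ≈ 2.5006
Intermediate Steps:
22976/(24001 - 14812) + (((10655 - 1*(-9976)) + 2283)/((-6977 + 8410) - 3991))/(-38608) = 22976/9189 + (((10655 + 9976) + 2283)/(1433 - 3991))*(-1/38608) = 22976*(1/9189) + ((20631 + 2283)/(-2558))*(-1/38608) = 22976/9189 + (22914*(-1/2558))*(-1/38608) = 22976/9189 - 11457/1279*(-1/38608) = 22976/9189 + 603/2598928 = 59718510695/23881549392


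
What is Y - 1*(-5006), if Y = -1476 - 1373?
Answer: 2157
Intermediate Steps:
Y = -2849
Y - 1*(-5006) = -2849 - 1*(-5006) = -2849 + 5006 = 2157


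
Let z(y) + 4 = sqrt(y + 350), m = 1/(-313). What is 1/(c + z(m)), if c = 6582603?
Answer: 2060353487/13562480803063164 - sqrt(34288837)/13562480803063164 ≈ 1.5192e-7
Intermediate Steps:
m = -1/313 ≈ -0.0031949
z(y) = -4 + sqrt(350 + y) (z(y) = -4 + sqrt(y + 350) = -4 + sqrt(350 + y))
1/(c + z(m)) = 1/(6582603 + (-4 + sqrt(350 - 1/313))) = 1/(6582603 + (-4 + sqrt(109549/313))) = 1/(6582603 + (-4 + sqrt(34288837)/313)) = 1/(6582599 + sqrt(34288837)/313)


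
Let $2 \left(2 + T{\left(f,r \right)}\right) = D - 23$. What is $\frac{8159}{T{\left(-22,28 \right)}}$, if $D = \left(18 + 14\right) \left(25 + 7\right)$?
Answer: $\frac{16318}{997} \approx 16.367$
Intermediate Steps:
$D = 1024$ ($D = 32 \cdot 32 = 1024$)
$T{\left(f,r \right)} = \frac{997}{2}$ ($T{\left(f,r \right)} = -2 + \frac{1024 - 23}{2} = -2 + \frac{1}{2} \cdot 1001 = -2 + \frac{1001}{2} = \frac{997}{2}$)
$\frac{8159}{T{\left(-22,28 \right)}} = \frac{8159}{\frac{997}{2}} = 8159 \cdot \frac{2}{997} = \frac{16318}{997}$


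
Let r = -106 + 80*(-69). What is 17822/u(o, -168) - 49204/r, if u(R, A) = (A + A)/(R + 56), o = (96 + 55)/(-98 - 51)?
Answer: -9750246135/3353096 ≈ -2907.8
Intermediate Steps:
o = -151/149 (o = 151/(-149) = 151*(-1/149) = -151/149 ≈ -1.0134)
u(R, A) = 2*A/(56 + R) (u(R, A) = (2*A)/(56 + R) = 2*A/(56 + R))
r = -5626 (r = -106 - 5520 = -5626)
17822/u(o, -168) - 49204/r = 17822/((2*(-168)/(56 - 151/149))) - 49204/(-5626) = 17822/((2*(-168)/(8193/149))) - 49204*(-1/5626) = 17822/((2*(-168)*(149/8193))) + 24602/2813 = 17822/(-16688/2731) + 24602/2813 = 17822*(-2731/16688) + 24602/2813 = -3476563/1192 + 24602/2813 = -9750246135/3353096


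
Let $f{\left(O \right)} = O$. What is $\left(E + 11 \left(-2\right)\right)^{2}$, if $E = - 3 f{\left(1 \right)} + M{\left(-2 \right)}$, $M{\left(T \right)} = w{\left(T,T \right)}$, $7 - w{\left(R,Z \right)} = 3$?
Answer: $441$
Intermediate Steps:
$w{\left(R,Z \right)} = 4$ ($w{\left(R,Z \right)} = 7 - 3 = 4$)
$M{\left(T \right)} = 4$
$E = 1$ ($E = \left(-3\right) 1 + 4 = -3 + 4 = 1$)
$\left(E + 11 \left(-2\right)\right)^{2} = \left(1 + 11 \left(-2\right)\right)^{2} = \left(1 - 22\right)^{2} = \left(-21\right)^{2} = 441$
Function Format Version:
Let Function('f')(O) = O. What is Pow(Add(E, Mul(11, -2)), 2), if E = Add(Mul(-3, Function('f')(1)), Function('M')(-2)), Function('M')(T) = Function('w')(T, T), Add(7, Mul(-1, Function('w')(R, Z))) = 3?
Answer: 441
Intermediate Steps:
Function('w')(R, Z) = 4 (Function('w')(R, Z) = Add(7, Mul(-1, 3)) = Add(7, -3) = 4)
Function('M')(T) = 4
E = 1 (E = Add(Mul(-3, 1), 4) = Add(-3, 4) = 1)
Pow(Add(E, Mul(11, -2)), 2) = Pow(Add(1, Mul(11, -2)), 2) = Pow(Add(1, -22), 2) = Pow(-21, 2) = 441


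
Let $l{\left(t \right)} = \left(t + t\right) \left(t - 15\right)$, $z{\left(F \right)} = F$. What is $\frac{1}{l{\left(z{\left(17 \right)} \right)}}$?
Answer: $\frac{1}{68} \approx 0.014706$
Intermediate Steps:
$l{\left(t \right)} = 2 t \left(-15 + t\right)$
$\frac{1}{l{\left(z{\left(17 \right)} \right)}} = \frac{1}{2 \cdot 17 \left(-15 + 17\right)} = \frac{1}{2 \cdot 17 \cdot 2} = \frac{1}{68}$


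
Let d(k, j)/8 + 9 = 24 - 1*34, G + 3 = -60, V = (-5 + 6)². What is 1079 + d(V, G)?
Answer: 927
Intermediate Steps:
V = 1 (V = 1² = 1)
G = -63 (G = -3 - 60 = -63)
d(k, j) = -152 (d(k, j) = -72 + 8*(24 - 1*34) = -72 + 8*(24 - 34) = -72 + 8*(-10) = -72 - 80 = -152)
1079 + d(V, G) = 1079 - 152 = 927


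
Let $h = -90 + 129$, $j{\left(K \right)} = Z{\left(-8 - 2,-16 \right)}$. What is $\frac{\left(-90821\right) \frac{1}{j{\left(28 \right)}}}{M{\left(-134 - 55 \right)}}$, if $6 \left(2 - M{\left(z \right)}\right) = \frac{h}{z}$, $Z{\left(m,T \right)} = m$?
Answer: $\frac{17165169}{3845} \approx 4464.3$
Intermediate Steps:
$j{\left(K \right)} = -10$ ($j{\left(K \right)} = -8 - 2 = -10$)
$h = 39$
$M{\left(z \right)} = 2 - \frac{13}{2 z}$ ($M{\left(z \right)} = 2 - \frac{39 \frac{1}{z}}{6} = 2 - \frac{13}{2 z}$)
$\frac{\left(-90821\right) \frac{1}{j{\left(28 \right)}}}{M{\left(-134 - 55 \right)}} = \frac{\left(-90821\right) \frac{1}{-10}}{2 - \frac{13}{2 \left(-134 - 55\right)}} = \frac{\left(-90821\right) \left(- \frac{1}{10}\right)}{2 - \frac{13}{2 \left(-189\right)}} = \frac{90821}{10 \left(2 - - \frac{13}{378}\right)} = \frac{90821}{10 \left(2 + \frac{13}{378}\right)} = \frac{90821}{10 \cdot \frac{769}{378}} = \frac{90821}{10} \cdot \frac{378}{769} = \frac{17165169}{3845}$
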